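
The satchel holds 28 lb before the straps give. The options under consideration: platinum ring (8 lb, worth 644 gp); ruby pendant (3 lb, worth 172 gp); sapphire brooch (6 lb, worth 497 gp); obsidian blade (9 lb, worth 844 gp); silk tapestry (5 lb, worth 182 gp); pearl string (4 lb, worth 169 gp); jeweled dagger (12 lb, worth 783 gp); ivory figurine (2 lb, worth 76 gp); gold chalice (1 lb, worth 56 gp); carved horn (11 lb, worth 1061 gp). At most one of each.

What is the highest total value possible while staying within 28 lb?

2549

By value per lb: carved horn 96.45, obsidian blade 93.78, sapphire brooch 82.83 lead.
Greedy by ratio would take sapphire brooch + obsidian blade + gold chalice + carved horn: 27 lb used, total 2458.
Replace sapphire brooch and gold chalice with platinum ring: the trade gains 91 net, giving 2549 at 28 lb.
Next best is sapphire brooch + obsidian blade + ivory figurine + carved horn at 2478 (28 lb) — short by 71.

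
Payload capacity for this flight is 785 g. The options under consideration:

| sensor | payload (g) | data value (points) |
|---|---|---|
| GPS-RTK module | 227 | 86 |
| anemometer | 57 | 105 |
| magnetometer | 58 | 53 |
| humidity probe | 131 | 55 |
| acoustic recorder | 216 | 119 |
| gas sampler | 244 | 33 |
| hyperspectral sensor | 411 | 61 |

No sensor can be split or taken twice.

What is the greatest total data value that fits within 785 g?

The ratio ordering already packs tightly: GPS-RTK module + anemometer + magnetometer + humidity probe + acoustic recorder, 689 g, 418.
Runner-up GPS-RTK module + anemometer + humidity probe + acoustic recorder tops out at 365.

418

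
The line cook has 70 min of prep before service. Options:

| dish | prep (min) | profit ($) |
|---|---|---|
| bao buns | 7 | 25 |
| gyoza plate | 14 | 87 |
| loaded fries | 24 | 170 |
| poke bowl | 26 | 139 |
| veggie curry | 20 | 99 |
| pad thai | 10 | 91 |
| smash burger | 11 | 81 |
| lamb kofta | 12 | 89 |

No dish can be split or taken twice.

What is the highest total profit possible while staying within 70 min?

The ratio heuristic lands on bao buns + loaded fries + pad thai + smash burger + lamb kofta (456) but leaves 6 min idle.
Dropping smash burger frees 11 min; slotting in gyoza plate (14 min) lifts the total to 462 at 67 min.
The spare 3 min is too small for any remaining dish, and no exchange beats 462.

462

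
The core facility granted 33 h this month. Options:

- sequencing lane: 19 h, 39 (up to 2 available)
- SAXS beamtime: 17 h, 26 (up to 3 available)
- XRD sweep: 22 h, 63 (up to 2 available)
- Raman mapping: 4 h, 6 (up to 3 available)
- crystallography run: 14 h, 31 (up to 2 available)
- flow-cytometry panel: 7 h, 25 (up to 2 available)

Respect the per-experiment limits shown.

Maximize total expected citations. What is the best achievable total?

The ratio heuristic lands on Raman mapping + crystallography run + 2×flow-cytometry panel (87) but leaves 1 h idle.
Replace crystallography run and flow-cytometry panel with XRD sweep: the trade gains 7 net, giving 94 at 33 h.
Every other selection either busts 33 h or exceeds an availability limit or fails to beat 94.

94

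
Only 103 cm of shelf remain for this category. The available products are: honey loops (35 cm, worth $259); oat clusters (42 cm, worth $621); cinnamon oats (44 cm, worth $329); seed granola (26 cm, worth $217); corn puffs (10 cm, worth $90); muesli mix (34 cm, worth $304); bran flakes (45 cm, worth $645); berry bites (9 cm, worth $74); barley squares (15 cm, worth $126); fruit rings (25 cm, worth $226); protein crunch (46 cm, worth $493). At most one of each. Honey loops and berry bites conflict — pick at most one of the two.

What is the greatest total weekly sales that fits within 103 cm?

Ranking by ratio (weekly sales/cm): oat clusters 14.79, bran flakes 14.33, protein crunch 10.72, fruit rings 9.04.
Filling by ratio: oat clusters + corn puffs + bran flakes for 1356, with 6 cm left unused.
The 10 cm tied up in corn puffs is better spent on barley squares — total rises to 1392 (102 cm).
The spare 1 cm is too small for any remaining product, and no feasible exchange beats 1392.

1392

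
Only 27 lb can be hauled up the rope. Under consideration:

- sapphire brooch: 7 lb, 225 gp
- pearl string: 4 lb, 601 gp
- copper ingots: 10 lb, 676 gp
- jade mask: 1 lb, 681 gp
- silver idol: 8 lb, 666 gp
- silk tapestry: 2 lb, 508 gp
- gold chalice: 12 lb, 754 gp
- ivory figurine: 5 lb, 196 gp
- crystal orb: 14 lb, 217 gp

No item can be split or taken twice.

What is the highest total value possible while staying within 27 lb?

3210

Density check — jade mask 681.00, silk tapestry 254.00, pearl string 150.25 are the best per lb.
The ratio heuristic lands on pearl string + copper ingots + jade mask + silver idol + silk tapestry (3132) but leaves 2 lb idle.
Dropping copper ingots frees 10 lb; slotting in gold chalice (12 lb) lifts the total to 3210 at 27 lb.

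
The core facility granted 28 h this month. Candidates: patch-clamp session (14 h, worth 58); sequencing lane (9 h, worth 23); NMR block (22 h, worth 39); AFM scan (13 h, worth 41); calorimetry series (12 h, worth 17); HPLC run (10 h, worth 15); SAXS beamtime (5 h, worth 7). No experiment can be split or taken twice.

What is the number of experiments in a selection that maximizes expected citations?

2

The maximum expected citations within 28 h is 99.
patch-clamp session + AFM scan hits 99 at 27 h.
All optima have 2 experiments.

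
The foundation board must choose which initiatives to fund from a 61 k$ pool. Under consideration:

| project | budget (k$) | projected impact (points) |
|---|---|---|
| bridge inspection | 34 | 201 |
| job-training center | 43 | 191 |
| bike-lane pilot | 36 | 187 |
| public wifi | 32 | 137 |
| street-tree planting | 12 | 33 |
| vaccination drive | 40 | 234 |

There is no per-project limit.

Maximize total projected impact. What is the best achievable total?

Taking bridge inspection + 2×street-tree planting: 58 k$ used, 267 in projected impact.
No other feasible combination exceeds 267.

267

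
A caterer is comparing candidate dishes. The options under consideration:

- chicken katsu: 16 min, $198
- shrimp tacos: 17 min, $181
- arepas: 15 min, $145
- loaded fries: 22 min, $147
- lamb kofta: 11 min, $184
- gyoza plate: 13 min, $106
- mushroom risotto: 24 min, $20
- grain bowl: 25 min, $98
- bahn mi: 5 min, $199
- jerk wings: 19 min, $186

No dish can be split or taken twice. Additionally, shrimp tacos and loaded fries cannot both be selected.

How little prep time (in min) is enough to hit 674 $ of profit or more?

45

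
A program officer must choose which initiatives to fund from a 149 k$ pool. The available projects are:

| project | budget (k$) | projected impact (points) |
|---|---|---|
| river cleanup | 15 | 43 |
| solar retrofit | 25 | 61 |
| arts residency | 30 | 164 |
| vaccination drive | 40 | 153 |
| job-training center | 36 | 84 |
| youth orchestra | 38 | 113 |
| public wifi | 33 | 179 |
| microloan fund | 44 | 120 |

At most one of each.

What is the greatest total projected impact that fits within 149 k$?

616

A density-first pass picks arts residency + vaccination drive + youth orchestra + public wifi — 609 at 141 k$.
The 38 k$ tied up in youth orchestra is better spent on microloan fund — total rises to 616 (147 k$).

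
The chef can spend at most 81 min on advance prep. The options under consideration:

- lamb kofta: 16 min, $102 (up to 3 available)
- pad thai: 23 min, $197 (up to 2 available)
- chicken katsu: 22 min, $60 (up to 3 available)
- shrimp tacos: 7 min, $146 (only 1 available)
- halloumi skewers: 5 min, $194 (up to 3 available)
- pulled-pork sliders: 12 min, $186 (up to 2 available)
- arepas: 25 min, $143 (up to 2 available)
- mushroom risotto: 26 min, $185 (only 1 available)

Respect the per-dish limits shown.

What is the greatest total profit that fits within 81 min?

1308

A density-first pass picks pad thai + shrimp tacos + 3×halloumi skewers + 2×pulled-pork sliders — 1297 at 69 min.
The 12 min tied up in pulled-pork sliders is better spent on pad thai — total rises to 1308 (80 min).
Nothing else within 81 min beats 1308.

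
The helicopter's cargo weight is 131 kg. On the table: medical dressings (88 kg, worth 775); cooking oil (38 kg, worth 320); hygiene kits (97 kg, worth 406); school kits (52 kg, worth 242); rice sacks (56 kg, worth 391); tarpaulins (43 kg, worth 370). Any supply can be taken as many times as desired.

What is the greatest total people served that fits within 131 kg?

1145

The ratio ordering already packs tightly: medical dressings + tarpaulins, 131 kg, 1145.
Nothing else within 131 kg beats 1145.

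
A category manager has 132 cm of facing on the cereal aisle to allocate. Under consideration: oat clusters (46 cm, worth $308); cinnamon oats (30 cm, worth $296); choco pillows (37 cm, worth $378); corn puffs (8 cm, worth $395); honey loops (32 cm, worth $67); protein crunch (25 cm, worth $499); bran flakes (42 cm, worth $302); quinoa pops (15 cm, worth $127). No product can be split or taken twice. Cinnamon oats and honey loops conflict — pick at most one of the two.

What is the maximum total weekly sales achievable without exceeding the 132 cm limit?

Taking the top-ratio products first gives cinnamon oats + choco pillows + corn puffs + protein crunch + quinoa pops for 1695 (115 cm).
Replace cinnamon oats with oat clusters: the trade gains 12 net, giving 1707 at 131 cm.
An exhaustive check of the 256 subsets confirms 1707.

1707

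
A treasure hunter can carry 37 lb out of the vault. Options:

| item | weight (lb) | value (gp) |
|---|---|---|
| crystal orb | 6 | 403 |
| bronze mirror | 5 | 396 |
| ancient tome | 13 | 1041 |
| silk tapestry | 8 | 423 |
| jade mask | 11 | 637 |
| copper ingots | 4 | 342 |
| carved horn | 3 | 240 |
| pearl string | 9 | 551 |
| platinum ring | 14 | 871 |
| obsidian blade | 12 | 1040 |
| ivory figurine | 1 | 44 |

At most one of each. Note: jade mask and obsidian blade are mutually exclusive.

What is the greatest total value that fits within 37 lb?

Taking bronze mirror + ancient tome + copper ingots + carved horn + obsidian blade: 37 lb used, 3059 in value.

3059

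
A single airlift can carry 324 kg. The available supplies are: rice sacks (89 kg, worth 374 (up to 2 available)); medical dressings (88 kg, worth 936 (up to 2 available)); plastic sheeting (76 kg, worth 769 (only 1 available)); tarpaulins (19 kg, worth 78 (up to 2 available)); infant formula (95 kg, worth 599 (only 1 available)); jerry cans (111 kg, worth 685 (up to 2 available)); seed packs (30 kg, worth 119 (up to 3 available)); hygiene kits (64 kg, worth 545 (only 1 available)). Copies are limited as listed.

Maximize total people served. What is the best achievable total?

2×medical dressings + plastic sheeting + hygiene kits uses 316 of the 324 kg and totals 3186.
No other feasible combination exceeds 3186.

3186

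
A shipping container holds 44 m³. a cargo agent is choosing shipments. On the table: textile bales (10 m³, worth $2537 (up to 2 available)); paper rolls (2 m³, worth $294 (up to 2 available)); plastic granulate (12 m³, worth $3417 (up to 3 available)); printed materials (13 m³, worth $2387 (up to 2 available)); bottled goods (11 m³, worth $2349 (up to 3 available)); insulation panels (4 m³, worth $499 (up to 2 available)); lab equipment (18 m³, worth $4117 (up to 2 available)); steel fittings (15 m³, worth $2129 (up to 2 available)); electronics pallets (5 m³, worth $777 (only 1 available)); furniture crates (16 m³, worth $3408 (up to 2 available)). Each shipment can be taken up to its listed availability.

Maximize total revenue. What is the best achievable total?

11908

A density-first pass picks paper rolls + 3×plastic granulate + electronics pallets — 11322 at 43 m³.
Replace paper rolls and plastic granulate and electronics pallets with 2×textile bales: the trade gains 586 net, giving 11908 at 44 m³.
Every other selection either busts 44 m³ or exceeds an availability limit or fails to beat 11908.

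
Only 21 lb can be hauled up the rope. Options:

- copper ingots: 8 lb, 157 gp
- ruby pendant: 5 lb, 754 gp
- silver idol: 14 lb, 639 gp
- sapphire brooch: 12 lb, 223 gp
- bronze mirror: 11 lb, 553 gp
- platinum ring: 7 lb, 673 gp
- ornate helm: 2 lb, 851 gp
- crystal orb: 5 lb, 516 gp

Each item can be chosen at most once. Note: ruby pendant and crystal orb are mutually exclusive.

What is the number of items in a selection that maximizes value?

Optimal total is 2278.
For example ruby pendant + platinum ring + ornate helm achieves it, using 14 lb.
Any selection reaching 2278 contains exactly 3 items.

3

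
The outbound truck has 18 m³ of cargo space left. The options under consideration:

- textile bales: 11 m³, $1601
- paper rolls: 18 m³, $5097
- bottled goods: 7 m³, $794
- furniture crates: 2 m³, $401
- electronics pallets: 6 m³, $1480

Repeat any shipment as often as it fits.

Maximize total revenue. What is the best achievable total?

Best packing: paper rolls — 18 m³, 5097 total.
That's the maximum — no swap from here does better than 5097.

5097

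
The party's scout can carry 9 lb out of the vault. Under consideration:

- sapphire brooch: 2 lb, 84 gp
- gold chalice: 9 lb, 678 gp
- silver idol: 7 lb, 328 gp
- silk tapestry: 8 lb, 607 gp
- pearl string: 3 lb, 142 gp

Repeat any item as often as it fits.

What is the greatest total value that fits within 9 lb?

678

The ratio heuristic lands on silk tapestry (607) but leaves 1 lb idle.
Dropping silk tapestry frees 8 lb; slotting in gold chalice (9 lb) lifts the total to 678 at 9 lb.
Nothing else within 9 lb beats 678.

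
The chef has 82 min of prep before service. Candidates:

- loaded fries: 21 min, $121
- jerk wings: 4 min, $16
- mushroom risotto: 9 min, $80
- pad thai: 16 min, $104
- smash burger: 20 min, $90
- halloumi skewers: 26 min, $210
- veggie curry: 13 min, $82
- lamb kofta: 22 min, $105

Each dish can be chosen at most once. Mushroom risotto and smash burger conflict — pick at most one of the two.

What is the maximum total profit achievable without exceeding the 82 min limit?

533

Ranking by ratio (profit/min): mushroom risotto 8.89, halloumi skewers 8.08, pad thai 6.50.
Taking the top-ratio dishes first gives jerk wings + mushroom risotto + pad thai + halloumi skewers + veggie curry for 492 (68 min).
Dropping mushroom risotto frees 9 min; slotting in loaded fries (21 min) lifts the total to 533 at 80 min.
Runner-up loaded fries + jerk wings + mushroom risotto + halloumi skewers + lamb kofta tops out at 532.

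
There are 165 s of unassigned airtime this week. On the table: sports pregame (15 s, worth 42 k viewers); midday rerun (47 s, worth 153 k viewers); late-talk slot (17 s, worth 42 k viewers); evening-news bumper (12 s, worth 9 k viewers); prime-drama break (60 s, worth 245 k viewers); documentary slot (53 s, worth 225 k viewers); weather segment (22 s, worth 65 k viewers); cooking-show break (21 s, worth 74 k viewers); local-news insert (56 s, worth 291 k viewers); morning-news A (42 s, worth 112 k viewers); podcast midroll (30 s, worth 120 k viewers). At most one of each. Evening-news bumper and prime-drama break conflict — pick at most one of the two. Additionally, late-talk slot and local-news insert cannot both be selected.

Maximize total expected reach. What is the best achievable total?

Best packing: documentary slot + cooking-show break + local-news insert + podcast midroll — 160 s, 710 total.
That's the maximum — no feasible swap from here does better than 710.

710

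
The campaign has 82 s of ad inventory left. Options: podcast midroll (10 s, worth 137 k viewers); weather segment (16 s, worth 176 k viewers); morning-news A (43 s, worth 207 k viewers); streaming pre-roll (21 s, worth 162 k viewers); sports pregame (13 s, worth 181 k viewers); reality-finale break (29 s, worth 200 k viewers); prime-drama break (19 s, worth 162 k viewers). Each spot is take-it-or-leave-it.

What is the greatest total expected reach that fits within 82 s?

Ranking by ratio (expected reach/s): sports pregame 13.92, podcast midroll 13.70, weather segment 11.00, prime-drama break 8.53.
The ratio ordering already packs tightly: podcast midroll + weather segment + streaming pre-roll + sports pregame + prime-drama break, 79 s, 818.
An exhaustive check of the 128 subsets confirms 818.

818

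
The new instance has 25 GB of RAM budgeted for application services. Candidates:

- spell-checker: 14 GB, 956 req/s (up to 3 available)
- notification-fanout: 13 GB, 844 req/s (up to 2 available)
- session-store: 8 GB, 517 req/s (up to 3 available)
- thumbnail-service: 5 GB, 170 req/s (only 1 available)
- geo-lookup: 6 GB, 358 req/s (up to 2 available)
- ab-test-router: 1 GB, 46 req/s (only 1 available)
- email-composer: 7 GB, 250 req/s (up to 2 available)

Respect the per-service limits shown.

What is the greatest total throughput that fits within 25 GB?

1597

The ratio heuristic lands on spell-checker + session-store + ab-test-router (1519) but leaves 2 GB idle.
Dropping spell-checker frees 14 GB; slotting in 2×session-store (16 GB) lifts the total to 1597 at 25 GB.
That's the maximum — no swap from here does better than 1597.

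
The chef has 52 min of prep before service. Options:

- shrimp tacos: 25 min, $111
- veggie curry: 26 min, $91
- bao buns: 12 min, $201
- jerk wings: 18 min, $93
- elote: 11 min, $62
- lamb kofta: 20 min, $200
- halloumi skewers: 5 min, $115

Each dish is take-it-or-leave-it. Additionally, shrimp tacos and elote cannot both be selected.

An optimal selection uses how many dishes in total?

The maximum profit within 52 min is 578.
bao buns + elote + lamb kofta + halloumi skewers hits 578 at 48 min.
Any selection reaching 578 contains exactly 4 dishes.

4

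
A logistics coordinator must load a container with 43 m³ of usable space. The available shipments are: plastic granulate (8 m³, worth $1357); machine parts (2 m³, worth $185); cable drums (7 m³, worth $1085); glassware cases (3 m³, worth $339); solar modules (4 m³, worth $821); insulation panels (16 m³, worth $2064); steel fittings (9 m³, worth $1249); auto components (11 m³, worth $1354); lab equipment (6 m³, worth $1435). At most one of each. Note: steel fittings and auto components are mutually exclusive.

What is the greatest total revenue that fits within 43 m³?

6947

A density-first pass picks plastic granulate + machine parts + cable drums + glassware cases + solar modules + steel fittings + lab equipment — 6471 at 39 m³.
Replace glassware cases and steel fittings with insulation panels: the trade gains 476 net, giving 6947 at 43 m³.
The closest alternative, plastic granulate + solar modules + insulation panels + steel fittings + lab equipment, reaches only 6926.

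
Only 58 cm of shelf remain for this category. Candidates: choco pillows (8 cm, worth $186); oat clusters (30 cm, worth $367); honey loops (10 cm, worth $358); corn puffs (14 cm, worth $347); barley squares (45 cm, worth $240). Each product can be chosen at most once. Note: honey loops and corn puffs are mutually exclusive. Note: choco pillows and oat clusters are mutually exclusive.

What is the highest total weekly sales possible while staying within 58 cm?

725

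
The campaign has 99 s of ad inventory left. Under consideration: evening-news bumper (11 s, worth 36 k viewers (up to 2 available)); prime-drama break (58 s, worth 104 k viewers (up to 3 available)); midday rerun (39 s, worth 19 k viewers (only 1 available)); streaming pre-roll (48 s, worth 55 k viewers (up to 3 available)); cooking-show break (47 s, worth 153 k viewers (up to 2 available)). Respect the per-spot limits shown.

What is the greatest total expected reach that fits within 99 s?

Ranking by ratio (expected reach/s): evening-news bumper 3.27, cooking-show break 3.26, prime-drama break 1.79, streaming pre-roll 1.15.
The ratio heuristic lands on 2×evening-news bumper + cooking-show break (225) but leaves 30 s idle.
Dropping 2×evening-news bumper frees 22 s; slotting in cooking-show break (47 s) lifts the total to 306 at 94 s.
Every other selection either busts 99 s or exceeds an availability limit or fails to beat 306.

306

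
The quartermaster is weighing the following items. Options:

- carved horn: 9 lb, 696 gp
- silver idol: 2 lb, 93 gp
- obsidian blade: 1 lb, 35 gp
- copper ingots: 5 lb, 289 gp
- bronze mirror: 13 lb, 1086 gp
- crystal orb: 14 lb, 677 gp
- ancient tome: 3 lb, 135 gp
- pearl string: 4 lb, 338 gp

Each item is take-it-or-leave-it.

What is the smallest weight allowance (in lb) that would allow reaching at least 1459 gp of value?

18

Minimise lb subject to total value ≥ 1459.
obsidian blade + bronze mirror + pearl string reaches 1459 using 18 lb.
Any bundle with less than 18 lb falls short of 1459.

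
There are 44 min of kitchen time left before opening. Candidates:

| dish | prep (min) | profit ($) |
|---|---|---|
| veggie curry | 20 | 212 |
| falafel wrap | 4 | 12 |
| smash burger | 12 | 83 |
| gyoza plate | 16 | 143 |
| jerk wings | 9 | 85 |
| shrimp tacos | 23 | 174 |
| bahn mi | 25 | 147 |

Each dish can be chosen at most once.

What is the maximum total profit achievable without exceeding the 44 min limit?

The ratio heuristic lands on veggie curry + smash burger + jerk wings (380) but leaves 3 min idle.
The 21 min tied up in smash burger and jerk wings is better spent on shrimp tacos — total rises to 386 (43 min).
An exhaustive check of the 128 subsets confirms 386.

386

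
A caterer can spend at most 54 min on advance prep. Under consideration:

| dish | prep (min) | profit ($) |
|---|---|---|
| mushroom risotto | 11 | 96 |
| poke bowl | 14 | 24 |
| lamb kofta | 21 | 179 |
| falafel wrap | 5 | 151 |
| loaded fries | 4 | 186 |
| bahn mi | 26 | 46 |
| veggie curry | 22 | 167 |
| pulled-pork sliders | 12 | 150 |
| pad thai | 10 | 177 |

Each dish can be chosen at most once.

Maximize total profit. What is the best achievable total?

Taking the top-ratio dishes first gives mushroom risotto + falafel wrap + loaded fries + pulled-pork sliders + pad thai for 760 (42 min).
The 11 min tied up in mushroom risotto is better spent on lamb kofta — total rises to 843 (52 min).
Runner-up falafel wrap + loaded fries + veggie curry + pulled-pork sliders + pad thai tops out at 831.

843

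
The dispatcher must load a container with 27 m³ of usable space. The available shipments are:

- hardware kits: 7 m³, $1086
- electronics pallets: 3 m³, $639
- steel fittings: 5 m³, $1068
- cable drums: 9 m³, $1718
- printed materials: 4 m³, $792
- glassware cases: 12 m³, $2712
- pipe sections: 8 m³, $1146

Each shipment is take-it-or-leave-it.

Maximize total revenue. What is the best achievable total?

5505

Greedy by ratio would take electronics pallets + steel fittings + printed materials + glassware cases: 24 m³ used, total 5211.
Replace printed materials with hardware kits: the trade gains 294 net, giving 5505 at 27 m³.
Runner-up steel fittings + cable drums + glassware cases tops out at 5498.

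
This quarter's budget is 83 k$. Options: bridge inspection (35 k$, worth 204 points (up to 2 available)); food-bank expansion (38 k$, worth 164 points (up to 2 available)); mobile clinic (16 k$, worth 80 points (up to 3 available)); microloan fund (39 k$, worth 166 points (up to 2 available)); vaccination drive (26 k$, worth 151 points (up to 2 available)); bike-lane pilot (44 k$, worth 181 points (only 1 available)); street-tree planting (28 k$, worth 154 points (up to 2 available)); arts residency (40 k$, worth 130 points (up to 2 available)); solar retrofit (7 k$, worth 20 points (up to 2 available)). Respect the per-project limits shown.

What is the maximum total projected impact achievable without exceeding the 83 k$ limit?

459

By projected impact per k$: bridge inspection 5.83, vaccination drive 5.81, street-tree planting 5.50, mobile clinic 5.00 lead.
The ratio heuristic lands on 2×bridge inspection + solar retrofit (428) but leaves 6 k$ idle.
Dropping 2×bridge inspection and solar retrofit frees 77 k$; slotting in vaccination drive + 2×street-tree planting (82 k$) lifts the total to 459 at 82 k$.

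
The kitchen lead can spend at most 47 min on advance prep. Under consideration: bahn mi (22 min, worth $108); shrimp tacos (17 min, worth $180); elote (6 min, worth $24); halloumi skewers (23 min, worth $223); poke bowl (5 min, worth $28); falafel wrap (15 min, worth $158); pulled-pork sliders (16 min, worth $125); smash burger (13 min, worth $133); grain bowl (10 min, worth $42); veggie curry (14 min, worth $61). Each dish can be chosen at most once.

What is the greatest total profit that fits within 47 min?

471

Density check — shrimp tacos 10.59, falafel wrap 10.53, smash burger 10.23, halloumi skewers 9.70 are the best per min.
The ratio ordering already packs tightly: shrimp tacos + falafel wrap + smash burger, 45 min, 471.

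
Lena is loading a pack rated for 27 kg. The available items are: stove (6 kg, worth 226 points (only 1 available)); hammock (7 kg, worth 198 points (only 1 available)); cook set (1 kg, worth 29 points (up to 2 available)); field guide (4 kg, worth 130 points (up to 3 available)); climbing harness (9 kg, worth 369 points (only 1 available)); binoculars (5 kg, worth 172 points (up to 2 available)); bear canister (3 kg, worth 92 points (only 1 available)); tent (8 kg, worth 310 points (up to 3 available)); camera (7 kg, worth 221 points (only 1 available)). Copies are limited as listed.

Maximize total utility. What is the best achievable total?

Density check — climbing harness 41.00, tent 38.75, stove 37.67, binoculars 34.40 are the best per kg.
2×cook set + climbing harness + 2×tent uses 27 of the 27 kg and totals 1047.
That's the maximum — no swap from here does better than 1047.

1047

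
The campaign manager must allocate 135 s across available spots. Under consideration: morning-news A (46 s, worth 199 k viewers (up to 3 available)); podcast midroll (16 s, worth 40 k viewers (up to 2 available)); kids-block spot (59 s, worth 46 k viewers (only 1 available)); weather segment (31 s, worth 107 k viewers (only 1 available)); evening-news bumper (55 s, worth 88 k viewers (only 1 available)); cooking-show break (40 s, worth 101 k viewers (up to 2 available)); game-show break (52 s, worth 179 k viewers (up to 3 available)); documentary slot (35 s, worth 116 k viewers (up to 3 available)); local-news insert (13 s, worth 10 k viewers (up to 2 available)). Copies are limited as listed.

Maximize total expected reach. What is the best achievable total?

514

Taking the top-ratio spots first gives 2×morning-news A + weather segment for 505 (123 s).
Replace weather segment with documentary slot: the trade gains 9 net, giving 514 at 127 s.
Every other selection either busts 135 s or exceeds an availability limit or fails to beat 514.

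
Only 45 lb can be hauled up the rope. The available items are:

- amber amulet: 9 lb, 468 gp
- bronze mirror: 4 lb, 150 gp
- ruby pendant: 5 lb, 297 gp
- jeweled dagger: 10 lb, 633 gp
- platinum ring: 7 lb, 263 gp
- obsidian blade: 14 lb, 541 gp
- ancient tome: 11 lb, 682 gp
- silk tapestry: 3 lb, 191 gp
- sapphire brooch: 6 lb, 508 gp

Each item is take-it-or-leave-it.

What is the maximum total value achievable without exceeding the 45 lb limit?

The ratio ordering already packs tightly: amber amulet + ruby pendant + jeweled dagger + ancient tome + silk tapestry + sapphire brooch, 44 lb, 2779.
Runner-up amber amulet + bronze mirror + ruby pendant + jeweled dagger + ancient tome + sapphire brooch tops out at 2738.

2779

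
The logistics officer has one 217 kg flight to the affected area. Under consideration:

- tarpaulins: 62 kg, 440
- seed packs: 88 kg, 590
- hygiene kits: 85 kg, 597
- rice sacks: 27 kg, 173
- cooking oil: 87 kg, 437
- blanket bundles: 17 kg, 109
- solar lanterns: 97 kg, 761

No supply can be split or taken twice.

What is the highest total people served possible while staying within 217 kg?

1531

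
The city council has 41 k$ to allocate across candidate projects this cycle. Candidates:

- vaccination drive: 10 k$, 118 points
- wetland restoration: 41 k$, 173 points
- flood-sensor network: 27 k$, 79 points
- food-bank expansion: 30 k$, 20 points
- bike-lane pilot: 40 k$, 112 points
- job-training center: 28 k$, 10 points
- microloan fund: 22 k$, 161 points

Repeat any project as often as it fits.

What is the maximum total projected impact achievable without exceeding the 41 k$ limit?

472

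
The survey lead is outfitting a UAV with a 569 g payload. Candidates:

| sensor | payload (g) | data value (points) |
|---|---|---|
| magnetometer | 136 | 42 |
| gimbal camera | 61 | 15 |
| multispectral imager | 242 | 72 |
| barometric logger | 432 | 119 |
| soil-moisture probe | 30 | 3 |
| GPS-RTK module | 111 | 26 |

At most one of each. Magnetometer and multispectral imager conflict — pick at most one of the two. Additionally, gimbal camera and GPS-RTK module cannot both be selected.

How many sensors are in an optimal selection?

2

The maximum data value within 569 g is 161.
For example magnetometer + barometric logger achieves it, using 568 g.
Any selection reaching 161 contains exactly 2 sensors.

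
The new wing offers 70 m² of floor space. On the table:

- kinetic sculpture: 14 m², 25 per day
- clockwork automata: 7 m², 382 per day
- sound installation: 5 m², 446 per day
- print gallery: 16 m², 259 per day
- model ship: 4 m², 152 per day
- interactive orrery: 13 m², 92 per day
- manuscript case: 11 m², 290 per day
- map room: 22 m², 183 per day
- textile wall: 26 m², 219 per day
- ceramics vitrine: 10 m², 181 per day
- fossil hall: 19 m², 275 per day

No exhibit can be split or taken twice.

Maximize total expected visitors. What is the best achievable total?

1833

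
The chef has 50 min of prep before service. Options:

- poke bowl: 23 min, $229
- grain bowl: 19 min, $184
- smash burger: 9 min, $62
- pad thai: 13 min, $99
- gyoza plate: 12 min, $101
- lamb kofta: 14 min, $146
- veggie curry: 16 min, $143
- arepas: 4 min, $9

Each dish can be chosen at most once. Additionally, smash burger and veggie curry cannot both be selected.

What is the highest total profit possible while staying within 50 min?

Density check — lamb kofta 10.43, poke bowl 9.96, grain bowl 9.68 are the best per min.
Taking poke bowl + gyoza plate + lamb kofta: 49 min used, 476 in profit.

476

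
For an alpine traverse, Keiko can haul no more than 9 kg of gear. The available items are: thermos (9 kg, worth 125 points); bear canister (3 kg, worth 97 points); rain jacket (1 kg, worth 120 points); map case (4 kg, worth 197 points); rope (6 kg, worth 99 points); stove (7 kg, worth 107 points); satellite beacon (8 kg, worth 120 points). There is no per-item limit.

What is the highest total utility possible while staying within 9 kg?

Ranking by ratio (utility/kg): rain jacket 120.00, map case 49.25, bear canister 32.33, rope 16.50.
The ratio ordering already packs tightly: 9×rain jacket, 9 kg, 1080.

1080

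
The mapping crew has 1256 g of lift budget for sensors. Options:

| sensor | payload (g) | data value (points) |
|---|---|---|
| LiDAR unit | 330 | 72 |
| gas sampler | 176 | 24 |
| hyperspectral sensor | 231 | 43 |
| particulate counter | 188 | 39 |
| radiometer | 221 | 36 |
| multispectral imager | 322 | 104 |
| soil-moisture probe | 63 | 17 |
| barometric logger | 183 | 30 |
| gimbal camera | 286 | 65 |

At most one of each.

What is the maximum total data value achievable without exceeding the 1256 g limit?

By data value per g: multispectral imager 0.32, soil-moisture probe 0.27, gimbal camera 0.23, LiDAR unit 0.22 lead.
Filling by ratio: LiDAR unit + particulate counter + multispectral imager + soil-moisture probe + gimbal camera for 297, with 67 g left unused.
The 188 g tied up in particulate counter is better spent on hyperspectral sensor — total rises to 301 (1232 g).

301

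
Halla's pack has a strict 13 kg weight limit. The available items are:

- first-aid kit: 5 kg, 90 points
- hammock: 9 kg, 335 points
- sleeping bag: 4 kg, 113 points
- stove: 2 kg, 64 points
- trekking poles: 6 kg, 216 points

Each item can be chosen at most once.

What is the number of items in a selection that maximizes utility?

2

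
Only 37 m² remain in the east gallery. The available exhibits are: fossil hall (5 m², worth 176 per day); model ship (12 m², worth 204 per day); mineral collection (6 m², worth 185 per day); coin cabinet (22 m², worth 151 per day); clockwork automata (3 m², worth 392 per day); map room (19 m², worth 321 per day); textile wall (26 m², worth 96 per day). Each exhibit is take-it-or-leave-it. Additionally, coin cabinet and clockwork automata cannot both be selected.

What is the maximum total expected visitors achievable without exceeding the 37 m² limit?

1074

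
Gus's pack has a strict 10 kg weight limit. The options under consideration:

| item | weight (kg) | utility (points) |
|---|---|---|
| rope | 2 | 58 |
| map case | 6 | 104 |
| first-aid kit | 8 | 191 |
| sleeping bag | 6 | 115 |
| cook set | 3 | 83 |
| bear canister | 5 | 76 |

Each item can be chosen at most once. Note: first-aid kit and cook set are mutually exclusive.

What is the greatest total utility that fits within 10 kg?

249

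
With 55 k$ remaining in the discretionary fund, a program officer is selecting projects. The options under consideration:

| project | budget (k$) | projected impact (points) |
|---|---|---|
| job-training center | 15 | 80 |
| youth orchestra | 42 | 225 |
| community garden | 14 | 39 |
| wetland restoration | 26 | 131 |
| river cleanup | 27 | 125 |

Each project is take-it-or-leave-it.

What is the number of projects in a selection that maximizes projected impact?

2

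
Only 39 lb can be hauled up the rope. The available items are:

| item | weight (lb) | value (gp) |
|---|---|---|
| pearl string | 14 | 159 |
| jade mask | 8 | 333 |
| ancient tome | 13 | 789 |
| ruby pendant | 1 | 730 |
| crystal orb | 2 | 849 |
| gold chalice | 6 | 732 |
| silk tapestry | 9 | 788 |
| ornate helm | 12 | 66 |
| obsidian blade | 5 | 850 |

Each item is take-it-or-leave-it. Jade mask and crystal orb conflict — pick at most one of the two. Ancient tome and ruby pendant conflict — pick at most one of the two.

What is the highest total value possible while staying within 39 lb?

4108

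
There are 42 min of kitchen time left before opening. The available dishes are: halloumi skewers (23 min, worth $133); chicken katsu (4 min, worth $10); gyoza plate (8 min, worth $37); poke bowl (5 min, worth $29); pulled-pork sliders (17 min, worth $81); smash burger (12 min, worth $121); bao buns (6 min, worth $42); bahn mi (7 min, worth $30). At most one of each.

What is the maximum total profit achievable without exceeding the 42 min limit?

A density-first pass picks poke bowl + pulled-pork sliders + smash burger + bao buns — 273 at 40 min.
The 22 min tied up in poke bowl and pulled-pork sliders is better spent on halloumi skewers — total rises to 296 (41 min).

296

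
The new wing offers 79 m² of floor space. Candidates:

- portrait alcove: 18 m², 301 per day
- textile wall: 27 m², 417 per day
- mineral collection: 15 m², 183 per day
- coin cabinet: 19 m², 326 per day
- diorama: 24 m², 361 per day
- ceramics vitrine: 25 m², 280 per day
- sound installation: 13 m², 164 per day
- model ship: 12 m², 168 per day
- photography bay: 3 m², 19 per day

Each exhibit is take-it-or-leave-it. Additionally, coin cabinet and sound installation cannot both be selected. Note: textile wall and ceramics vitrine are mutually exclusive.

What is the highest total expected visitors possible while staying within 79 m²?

Taking portrait alcove + textile wall + coin cabinet + model ship + photography bay: 79 m² used, 1231 in expected visitors.
An exhaustive check of the 512 subsets confirms 1231.

1231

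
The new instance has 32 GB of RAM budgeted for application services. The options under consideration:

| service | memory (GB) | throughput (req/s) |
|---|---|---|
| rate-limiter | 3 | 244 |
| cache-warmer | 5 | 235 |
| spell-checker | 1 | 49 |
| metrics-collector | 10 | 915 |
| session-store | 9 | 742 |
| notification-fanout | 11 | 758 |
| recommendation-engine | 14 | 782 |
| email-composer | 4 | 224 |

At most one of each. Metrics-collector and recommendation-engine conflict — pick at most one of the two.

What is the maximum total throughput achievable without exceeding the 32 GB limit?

2464

By throughput per GB: metrics-collector 91.50, session-store 82.44, rate-limiter 81.33, notification-fanout 68.91 lead.
A density-first pass picks rate-limiter + cache-warmer + spell-checker + metrics-collector + session-store + email-composer — 2409 at 32 GB.
Replace rate-limiter and cache-warmer and email-composer with notification-fanout: the trade gains 55 net, giving 2464 at 31 GB.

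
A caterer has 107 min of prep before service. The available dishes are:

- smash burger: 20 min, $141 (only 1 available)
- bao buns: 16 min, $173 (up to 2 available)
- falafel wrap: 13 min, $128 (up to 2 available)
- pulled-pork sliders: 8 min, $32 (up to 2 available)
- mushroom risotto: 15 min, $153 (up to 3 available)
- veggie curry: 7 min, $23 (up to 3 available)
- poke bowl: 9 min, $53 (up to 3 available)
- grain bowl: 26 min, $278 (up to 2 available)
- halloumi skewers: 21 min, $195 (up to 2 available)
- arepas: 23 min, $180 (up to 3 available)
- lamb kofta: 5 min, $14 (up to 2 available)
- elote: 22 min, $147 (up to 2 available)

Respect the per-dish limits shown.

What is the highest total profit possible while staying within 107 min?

1100

Density check — bao buns 10.81, grain bowl 10.69, mushroom risotto 10.20 are the best per min.
Greedy by ratio would take 2×bao buns + pulled-pork sliders + mushroom risotto + 2×grain bowl: 107 min used, total 1087.
Dropping pulled-pork sliders and grain bowl frees 34 min; slotting in falafel wrap + halloumi skewers (34 min) lifts the total to 1100 at 107 min.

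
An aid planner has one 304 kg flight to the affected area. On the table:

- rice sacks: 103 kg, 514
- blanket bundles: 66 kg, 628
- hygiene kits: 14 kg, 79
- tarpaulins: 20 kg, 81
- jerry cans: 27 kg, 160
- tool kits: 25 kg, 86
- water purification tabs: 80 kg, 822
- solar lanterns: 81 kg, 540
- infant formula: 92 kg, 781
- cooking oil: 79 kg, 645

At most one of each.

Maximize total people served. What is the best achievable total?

2556

Taking the top-ratio supplies first gives blanket bundles + hygiene kits + tarpaulins + jerry cans + water purification tabs + infant formula for 2551 (299 kg).
Dropping tarpaulins frees 20 kg; slotting in tool kits (25 kg) lifts the total to 2556 at 304 kg.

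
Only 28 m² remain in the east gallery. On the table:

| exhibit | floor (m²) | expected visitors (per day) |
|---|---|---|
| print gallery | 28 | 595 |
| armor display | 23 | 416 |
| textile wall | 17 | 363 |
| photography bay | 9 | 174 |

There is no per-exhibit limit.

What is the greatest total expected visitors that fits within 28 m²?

595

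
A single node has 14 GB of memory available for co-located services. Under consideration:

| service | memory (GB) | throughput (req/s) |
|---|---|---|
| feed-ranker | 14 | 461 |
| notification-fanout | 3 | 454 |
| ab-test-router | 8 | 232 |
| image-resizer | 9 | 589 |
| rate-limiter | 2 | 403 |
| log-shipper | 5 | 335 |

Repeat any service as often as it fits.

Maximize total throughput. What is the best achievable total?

2821

7×rate-limiter uses 14 of the 14 GB and totals 2821.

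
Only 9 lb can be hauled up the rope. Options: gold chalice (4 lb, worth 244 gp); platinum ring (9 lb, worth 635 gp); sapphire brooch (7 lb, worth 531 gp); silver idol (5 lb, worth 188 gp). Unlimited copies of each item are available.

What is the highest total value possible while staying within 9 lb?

635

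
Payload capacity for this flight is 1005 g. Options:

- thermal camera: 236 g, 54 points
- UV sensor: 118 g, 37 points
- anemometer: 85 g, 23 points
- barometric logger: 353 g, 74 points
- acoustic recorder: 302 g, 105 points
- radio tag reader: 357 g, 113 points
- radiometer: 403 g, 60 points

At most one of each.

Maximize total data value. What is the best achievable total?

295

Density check — acoustic recorder 0.35, radio tag reader 0.32, UV sensor 0.31, anemometer 0.27 are the best per g.
Greedy by ratio would take UV sensor + anemometer + acoustic recorder + radio tag reader: 862 g used, total 278.
Dropping UV sensor frees 118 g; slotting in thermal camera (236 g) lifts the total to 295 at 980 g.
The spare 25 g is too small for any remaining sensor, and no exchange beats 295.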